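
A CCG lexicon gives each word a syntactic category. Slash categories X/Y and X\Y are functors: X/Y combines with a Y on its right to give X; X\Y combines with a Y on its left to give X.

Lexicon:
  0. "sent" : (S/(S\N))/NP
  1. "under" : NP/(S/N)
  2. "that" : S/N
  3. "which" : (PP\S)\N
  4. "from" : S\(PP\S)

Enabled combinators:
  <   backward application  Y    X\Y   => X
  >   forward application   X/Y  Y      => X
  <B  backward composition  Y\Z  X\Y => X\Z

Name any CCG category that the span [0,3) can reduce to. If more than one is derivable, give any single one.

S/(S\N)

[0,5] S   >
  [0,3] S/(S\N)   >
    [0,1] "sent" : (S/(S\N))/NP
    [1,3] NP   >
      [1,2] "under" : NP/(S/N)
      [2,3] "that" : S/N
  [3,5] S\N   <B
    [3,4] "which" : (PP\S)\N
    [4,5] "from" : S\(PP\S)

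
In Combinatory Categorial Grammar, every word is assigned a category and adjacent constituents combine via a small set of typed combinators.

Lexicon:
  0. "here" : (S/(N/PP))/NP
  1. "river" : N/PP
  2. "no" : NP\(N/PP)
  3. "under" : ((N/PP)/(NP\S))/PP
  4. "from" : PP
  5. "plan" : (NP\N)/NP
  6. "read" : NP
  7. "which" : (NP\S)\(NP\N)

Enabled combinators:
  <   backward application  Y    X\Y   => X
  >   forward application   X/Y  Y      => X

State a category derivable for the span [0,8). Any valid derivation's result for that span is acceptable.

[0,8] S   >
  [0,3] S/(N/PP)   >
    [0,1] "here" : (S/(N/PP))/NP
    [1,3] NP   <
      [1,2] "river" : N/PP
      [2,3] "no" : NP\(N/PP)
  [3,8] N/PP   >
    [3,5] (N/PP)/(NP\S)   >
      [3,4] "under" : ((N/PP)/(NP\S))/PP
      [4,5] "from" : PP
    [5,8] NP\S   <
      [5,7] NP\N   >
        [5,6] "plan" : (NP\N)/NP
        [6,7] "read" : NP
      [7,8] "which" : (NP\S)\(NP\N)

S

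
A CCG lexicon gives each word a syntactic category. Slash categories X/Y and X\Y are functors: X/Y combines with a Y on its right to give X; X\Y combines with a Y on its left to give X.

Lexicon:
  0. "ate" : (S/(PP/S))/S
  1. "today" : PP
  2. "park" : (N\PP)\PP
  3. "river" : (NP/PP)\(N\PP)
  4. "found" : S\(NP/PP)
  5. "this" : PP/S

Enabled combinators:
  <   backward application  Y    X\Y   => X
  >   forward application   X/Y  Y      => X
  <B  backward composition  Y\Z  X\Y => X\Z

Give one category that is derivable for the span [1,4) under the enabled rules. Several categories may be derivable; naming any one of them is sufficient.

[0,6] S   >
  [0,5] S/(PP/S)   >
    [0,1] "ate" : (S/(PP/S))/S
    [1,5] S   <
      [1,4] NP/PP   <
        [1,3] N\PP   <
          [1,2] "today" : PP
          [2,3] "park" : (N\PP)\PP
        [3,4] "river" : (NP/PP)\(N\PP)
      [4,5] "found" : S\(NP/PP)
  [5,6] "this" : PP/S

NP/PP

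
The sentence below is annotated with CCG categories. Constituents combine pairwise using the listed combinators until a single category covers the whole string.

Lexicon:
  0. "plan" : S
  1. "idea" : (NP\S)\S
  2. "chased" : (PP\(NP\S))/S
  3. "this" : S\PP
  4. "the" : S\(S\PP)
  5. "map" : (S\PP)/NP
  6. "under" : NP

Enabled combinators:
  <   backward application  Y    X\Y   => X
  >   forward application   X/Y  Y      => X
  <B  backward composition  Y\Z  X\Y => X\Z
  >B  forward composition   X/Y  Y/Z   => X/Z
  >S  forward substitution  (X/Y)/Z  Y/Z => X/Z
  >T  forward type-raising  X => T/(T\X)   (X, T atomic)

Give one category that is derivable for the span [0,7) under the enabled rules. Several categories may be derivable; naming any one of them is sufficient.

S

[0,7] S   <
  [0,5] PP   >
    [0,1] PP/(PP\S)   >T
      [0,1] "plan" : S
    [1,5] PP\S   <B
      [1,2] "idea" : (NP\S)\S
      [2,5] PP\(NP\S)   >
        [2,3] "chased" : (PP\(NP\S))/S
        [3,5] S   <
          [3,4] "this" : S\PP
          [4,5] "the" : S\(S\PP)
  [5,7] S\PP   >
    [5,6] "map" : (S\PP)/NP
    [6,7] "under" : NP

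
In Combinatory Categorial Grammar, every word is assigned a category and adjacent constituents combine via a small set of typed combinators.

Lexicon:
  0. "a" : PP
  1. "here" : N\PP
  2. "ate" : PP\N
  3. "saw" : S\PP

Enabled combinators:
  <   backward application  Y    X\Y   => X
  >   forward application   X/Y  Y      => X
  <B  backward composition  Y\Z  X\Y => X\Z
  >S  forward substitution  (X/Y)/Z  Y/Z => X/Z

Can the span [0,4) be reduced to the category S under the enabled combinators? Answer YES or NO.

YES

[0,4] S   <
  [0,3] PP   <
    [0,2] N   <
      [0,1] "a" : PP
      [1,2] "here" : N\PP
    [2,3] "ate" : PP\N
  [3,4] "saw" : S\PP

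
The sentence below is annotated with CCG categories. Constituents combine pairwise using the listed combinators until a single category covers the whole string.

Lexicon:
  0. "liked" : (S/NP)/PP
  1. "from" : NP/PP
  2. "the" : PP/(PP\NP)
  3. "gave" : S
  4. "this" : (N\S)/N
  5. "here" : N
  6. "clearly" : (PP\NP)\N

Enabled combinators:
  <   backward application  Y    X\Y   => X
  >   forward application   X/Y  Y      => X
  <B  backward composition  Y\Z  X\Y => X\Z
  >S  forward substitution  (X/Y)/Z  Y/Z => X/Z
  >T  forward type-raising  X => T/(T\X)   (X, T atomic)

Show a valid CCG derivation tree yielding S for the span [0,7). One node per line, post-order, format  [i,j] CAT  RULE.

[0,7] S   >
  [0,2] S/PP   >S
    [0,1] "liked" : (S/NP)/PP
    [1,2] "from" : NP/PP
  [2,7] PP   >
    [2,3] "the" : PP/(PP\NP)
    [3,7] PP\NP   <
      [3,6] N   >
        [3,4] N/(N\S)   >T
          [3,4] "gave" : S
        [4,6] N\S   >
          [4,5] "this" : (N\S)/N
          [5,6] "here" : N
      [6,7] "clearly" : (PP\NP)\N

[0,1] (S/NP)/PP  lex  "liked"
[1,2] NP/PP  lex  "from"
[0,2] S/PP  >S  k=1
[2,3] PP/(PP\NP)  lex  "the"
[3,4] S  lex  "gave"
[3,4] N/(N\S)  >T
[4,5] (N\S)/N  lex  "this"
[5,6] N  lex  "here"
[4,6] N\S  >  k=5
[3,6] N  >  k=4
[6,7] (PP\NP)\N  lex  "clearly"
[3,7] PP\NP  <  k=6
[2,7] PP  >  k=3
[0,7] S  >  k=2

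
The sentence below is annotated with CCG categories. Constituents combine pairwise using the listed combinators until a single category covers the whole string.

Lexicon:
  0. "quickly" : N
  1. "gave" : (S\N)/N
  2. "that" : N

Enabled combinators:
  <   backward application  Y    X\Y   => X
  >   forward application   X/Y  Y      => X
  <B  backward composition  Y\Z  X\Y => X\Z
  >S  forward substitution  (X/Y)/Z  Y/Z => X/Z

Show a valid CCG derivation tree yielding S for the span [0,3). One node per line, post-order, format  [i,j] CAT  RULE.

[0,1] N  lex  "quickly"
[1,2] (S\N)/N  lex  "gave"
[2,3] N  lex  "that"
[1,3] S\N  >  k=2
[0,3] S  <  k=1

[0,3] S   <
  [0,1] "quickly" : N
  [1,3] S\N   >
    [1,2] "gave" : (S\N)/N
    [2,3] "that" : N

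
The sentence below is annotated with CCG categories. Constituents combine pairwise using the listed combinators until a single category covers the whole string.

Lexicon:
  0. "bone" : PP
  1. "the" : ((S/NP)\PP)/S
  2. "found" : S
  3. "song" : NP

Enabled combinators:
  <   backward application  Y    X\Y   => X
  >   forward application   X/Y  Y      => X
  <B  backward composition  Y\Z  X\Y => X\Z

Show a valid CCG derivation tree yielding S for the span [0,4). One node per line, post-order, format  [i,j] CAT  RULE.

[0,4] S   >
  [0,3] S/NP   <
    [0,1] "bone" : PP
    [1,3] (S/NP)\PP   >
      [1,2] "the" : ((S/NP)\PP)/S
      [2,3] "found" : S
  [3,4] "song" : NP

[0,1] PP  lex  "bone"
[1,2] ((S/NP)\PP)/S  lex  "the"
[2,3] S  lex  "found"
[1,3] (S/NP)\PP  >  k=2
[0,3] S/NP  <  k=1
[3,4] NP  lex  "song"
[0,4] S  >  k=3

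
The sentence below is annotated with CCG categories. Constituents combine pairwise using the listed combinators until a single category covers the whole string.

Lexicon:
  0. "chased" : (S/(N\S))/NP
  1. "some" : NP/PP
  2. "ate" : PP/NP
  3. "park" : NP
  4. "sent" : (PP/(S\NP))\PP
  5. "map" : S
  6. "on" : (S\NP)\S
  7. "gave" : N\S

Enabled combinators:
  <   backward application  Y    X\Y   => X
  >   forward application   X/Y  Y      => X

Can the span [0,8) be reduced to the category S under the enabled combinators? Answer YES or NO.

[0,8] S   >
  [0,7] S/(N\S)   >
    [0,1] "chased" : (S/(N\S))/NP
    [1,7] NP   >
      [1,2] "some" : NP/PP
      [2,7] PP   >
        [2,5] PP/(S\NP)   <
          [2,4] PP   >
            [2,3] "ate" : PP/NP
            [3,4] "park" : NP
          [4,5] "sent" : (PP/(S\NP))\PP
        [5,7] S\NP   <
          [5,6] "map" : S
          [6,7] "on" : (S\NP)\S
  [7,8] "gave" : N\S

YES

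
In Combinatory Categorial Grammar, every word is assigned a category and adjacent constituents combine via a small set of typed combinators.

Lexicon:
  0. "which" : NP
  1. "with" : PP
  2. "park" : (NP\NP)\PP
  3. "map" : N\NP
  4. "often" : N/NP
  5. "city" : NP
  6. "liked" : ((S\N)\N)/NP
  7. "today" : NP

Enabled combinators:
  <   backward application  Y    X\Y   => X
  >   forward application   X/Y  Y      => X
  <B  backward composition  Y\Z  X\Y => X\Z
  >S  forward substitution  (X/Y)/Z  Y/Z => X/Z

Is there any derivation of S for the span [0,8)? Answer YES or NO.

[0,8] S   <
  [0,1] "which" : NP
  [1,8] S\NP   <B
    [1,4] N\NP   <B
      [1,3] NP\NP   <
        [1,2] "with" : PP
        [2,3] "park" : (NP\NP)\PP
      [3,4] "map" : N\NP
    [4,8] S\N   <
      [4,6] N   >
        [4,5] "often" : N/NP
        [5,6] "city" : NP
      [6,8] (S\N)\N   >
        [6,7] "liked" : ((S\N)\N)/NP
        [7,8] "today" : NP

YES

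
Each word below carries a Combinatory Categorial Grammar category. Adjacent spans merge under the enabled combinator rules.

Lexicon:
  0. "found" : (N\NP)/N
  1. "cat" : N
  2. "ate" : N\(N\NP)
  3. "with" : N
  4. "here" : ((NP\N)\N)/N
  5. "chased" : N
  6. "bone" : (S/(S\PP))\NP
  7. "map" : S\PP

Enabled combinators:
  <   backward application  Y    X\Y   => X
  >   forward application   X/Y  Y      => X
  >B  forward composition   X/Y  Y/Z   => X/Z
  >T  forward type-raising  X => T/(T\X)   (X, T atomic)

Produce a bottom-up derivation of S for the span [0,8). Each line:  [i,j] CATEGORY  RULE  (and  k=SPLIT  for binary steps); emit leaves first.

[0,1] (N\NP)/N  lex  "found"
[1,2] N  lex  "cat"
[0,2] N\NP  >  k=1
[2,3] N\(N\NP)  lex  "ate"
[0,3] N  <  k=2
[3,4] N  lex  "with"
[4,5] ((NP\N)\N)/N  lex  "here"
[5,6] N  lex  "chased"
[4,6] (NP\N)\N  >  k=5
[3,6] NP\N  <  k=4
[0,6] NP  <  k=3
[6,7] (S/(S\PP))\NP  lex  "bone"
[0,7] S/(S\PP)  <  k=6
[7,8] S\PP  lex  "map"
[0,8] S  >  k=7

[0,8] S   >
  [0,7] S/(S\PP)   <
    [0,6] NP   <
      [0,3] N   <
        [0,2] N\NP   >
          [0,1] "found" : (N\NP)/N
          [1,2] "cat" : N
        [2,3] "ate" : N\(N\NP)
      [3,6] NP\N   <
        [3,4] "with" : N
        [4,6] (NP\N)\N   >
          [4,5] "here" : ((NP\N)\N)/N
          [5,6] "chased" : N
    [6,7] "bone" : (S/(S\PP))\NP
  [7,8] "map" : S\PP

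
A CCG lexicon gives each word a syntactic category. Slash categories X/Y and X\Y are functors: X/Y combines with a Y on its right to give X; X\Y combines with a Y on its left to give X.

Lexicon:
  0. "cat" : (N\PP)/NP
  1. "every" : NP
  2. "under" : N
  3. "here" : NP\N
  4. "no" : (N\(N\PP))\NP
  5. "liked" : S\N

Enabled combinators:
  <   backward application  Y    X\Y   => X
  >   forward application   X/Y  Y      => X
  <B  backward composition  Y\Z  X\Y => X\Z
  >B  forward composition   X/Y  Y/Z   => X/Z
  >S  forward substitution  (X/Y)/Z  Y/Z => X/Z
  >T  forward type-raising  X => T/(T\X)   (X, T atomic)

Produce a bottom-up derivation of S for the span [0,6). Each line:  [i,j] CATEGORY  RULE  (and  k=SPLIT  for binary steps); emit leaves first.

[0,1] (N\PP)/NP  lex  "cat"
[1,2] NP  lex  "every"
[0,2] N\PP  >  k=1
[2,3] N  lex  "under"
[2,3] NP/(NP\N)  >T
[3,4] NP\N  lex  "here"
[2,4] NP  >  k=3
[4,5] (N\(N\PP))\NP  lex  "no"
[2,5] N\(N\PP)  <  k=4
[0,5] N  <  k=2
[5,6] S\N  lex  "liked"
[0,6] S  <  k=5

[0,6] S   <
  [0,5] N   <
    [0,2] N\PP   >
      [0,1] "cat" : (N\PP)/NP
      [1,2] "every" : NP
    [2,5] N\(N\PP)   <
      [2,4] NP   >
        [2,3] NP/(NP\N)   >T
          [2,3] "under" : N
        [3,4] "here" : NP\N
      [4,5] "no" : (N\(N\PP))\NP
  [5,6] "liked" : S\N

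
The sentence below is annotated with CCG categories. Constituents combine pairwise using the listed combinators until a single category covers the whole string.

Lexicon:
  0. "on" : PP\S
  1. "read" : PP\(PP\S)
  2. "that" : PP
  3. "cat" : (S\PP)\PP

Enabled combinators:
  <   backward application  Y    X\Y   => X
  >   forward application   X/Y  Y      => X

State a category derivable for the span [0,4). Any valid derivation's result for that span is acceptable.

[0,4] S   <
  [0,2] PP   <
    [0,1] "on" : PP\S
    [1,2] "read" : PP\(PP\S)
  [2,4] S\PP   <
    [2,3] "that" : PP
    [3,4] "cat" : (S\PP)\PP

S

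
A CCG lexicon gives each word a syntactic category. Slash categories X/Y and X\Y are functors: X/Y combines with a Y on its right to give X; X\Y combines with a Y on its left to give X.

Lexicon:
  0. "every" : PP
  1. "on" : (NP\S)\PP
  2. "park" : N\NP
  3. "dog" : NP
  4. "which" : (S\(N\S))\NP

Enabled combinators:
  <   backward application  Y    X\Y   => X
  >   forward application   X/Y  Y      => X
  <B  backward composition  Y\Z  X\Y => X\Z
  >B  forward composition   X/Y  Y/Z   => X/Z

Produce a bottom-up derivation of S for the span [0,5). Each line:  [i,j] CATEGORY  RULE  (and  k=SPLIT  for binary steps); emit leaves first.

[0,1] PP  lex  "every"
[1,2] (NP\S)\PP  lex  "on"
[0,2] NP\S  <  k=1
[2,3] N\NP  lex  "park"
[0,3] N\S  <B  k=2
[3,4] NP  lex  "dog"
[4,5] (S\(N\S))\NP  lex  "which"
[3,5] S\(N\S)  <  k=4
[0,5] S  <  k=3

[0,5] S   <
  [0,3] N\S   <B
    [0,2] NP\S   <
      [0,1] "every" : PP
      [1,2] "on" : (NP\S)\PP
    [2,3] "park" : N\NP
  [3,5] S\(N\S)   <
    [3,4] "dog" : NP
    [4,5] "which" : (S\(N\S))\NP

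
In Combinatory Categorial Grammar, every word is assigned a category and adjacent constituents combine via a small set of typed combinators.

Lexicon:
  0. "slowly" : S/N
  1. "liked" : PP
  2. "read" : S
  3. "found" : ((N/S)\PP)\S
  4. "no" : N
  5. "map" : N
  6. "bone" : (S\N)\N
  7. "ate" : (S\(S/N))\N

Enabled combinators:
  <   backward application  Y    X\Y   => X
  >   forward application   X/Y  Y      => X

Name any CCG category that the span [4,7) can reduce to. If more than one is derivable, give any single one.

[0,8] S   <
  [0,1] "slowly" : S/N
  [1,8] S\(S/N)   <
    [1,7] N   >
      [1,4] N/S   <
        [1,2] "liked" : PP
        [2,4] (N/S)\PP   <
          [2,3] "read" : S
          [3,4] "found" : ((N/S)\PP)\S
      [4,7] S   <
        [4,5] "no" : N
        [5,7] S\N   <
          [5,6] "map" : N
          [6,7] "bone" : (S\N)\N
    [7,8] "ate" : (S\(S/N))\N

S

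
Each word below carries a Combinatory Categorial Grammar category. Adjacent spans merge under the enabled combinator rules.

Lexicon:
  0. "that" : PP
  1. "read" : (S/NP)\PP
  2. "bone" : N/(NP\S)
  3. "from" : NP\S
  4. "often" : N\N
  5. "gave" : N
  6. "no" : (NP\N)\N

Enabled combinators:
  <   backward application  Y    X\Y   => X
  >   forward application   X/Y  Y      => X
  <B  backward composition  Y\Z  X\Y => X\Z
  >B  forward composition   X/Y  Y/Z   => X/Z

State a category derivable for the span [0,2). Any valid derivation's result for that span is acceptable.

S/NP

[0,7] S   >
  [0,2] S/NP   <
    [0,1] "that" : PP
    [1,2] "read" : (S/NP)\PP
  [2,7] NP   <
    [2,4] N   >
      [2,3] "bone" : N/(NP\S)
      [3,4] "from" : NP\S
    [4,7] NP\N   <B
      [4,5] "often" : N\N
      [5,7] NP\N   <
        [5,6] "gave" : N
        [6,7] "no" : (NP\N)\N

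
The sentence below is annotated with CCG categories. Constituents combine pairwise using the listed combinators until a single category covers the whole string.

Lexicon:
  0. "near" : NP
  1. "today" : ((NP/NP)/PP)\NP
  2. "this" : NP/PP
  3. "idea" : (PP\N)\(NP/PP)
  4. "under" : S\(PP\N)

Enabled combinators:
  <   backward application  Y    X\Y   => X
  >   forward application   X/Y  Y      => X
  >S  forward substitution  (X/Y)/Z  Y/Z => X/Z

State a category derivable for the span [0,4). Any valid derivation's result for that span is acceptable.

[0,5] S   <
  [0,4] PP\N   <
    [0,3] NP/PP   >S
      [0,2] (NP/NP)/PP   <
        [0,1] "near" : NP
        [1,2] "today" : ((NP/NP)/PP)\NP
      [2,3] "this" : NP/PP
    [3,4] "idea" : (PP\N)\(NP/PP)
  [4,5] "under" : S\(PP\N)

PP\N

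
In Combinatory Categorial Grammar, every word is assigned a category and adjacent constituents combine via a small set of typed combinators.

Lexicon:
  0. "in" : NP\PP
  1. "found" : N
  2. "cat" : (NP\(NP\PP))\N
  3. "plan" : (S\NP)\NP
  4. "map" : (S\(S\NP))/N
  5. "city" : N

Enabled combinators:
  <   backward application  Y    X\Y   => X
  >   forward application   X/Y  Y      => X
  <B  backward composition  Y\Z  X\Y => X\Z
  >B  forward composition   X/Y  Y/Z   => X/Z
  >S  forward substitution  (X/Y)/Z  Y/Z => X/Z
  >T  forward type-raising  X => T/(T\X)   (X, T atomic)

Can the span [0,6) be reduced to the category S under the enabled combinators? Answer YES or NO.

[0,6] S   <
  [0,4] S\NP   <
    [0,3] NP   <
      [0,1] "in" : NP\PP
      [1,3] NP\(NP\PP)   <
        [1,2] "found" : N
        [2,3] "cat" : (NP\(NP\PP))\N
    [3,4] "plan" : (S\NP)\NP
  [4,6] S\(S\NP)   >
    [4,5] "map" : (S\(S\NP))/N
    [5,6] "city" : N

YES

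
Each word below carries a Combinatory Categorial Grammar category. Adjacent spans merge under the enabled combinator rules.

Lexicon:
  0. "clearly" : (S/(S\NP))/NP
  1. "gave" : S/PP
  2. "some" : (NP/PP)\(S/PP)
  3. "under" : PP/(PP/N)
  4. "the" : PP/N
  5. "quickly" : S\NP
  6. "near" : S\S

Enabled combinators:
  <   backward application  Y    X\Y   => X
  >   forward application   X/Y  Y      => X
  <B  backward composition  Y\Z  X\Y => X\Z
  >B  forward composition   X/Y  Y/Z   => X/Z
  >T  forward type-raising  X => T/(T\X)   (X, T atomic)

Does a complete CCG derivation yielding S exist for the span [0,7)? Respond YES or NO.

YES

[0,7] S   >
  [0,5] S/(S\NP)   >
    [0,1] "clearly" : (S/(S\NP))/NP
    [1,5] NP   >
      [1,3] NP/PP   <
        [1,2] "gave" : S/PP
        [2,3] "some" : (NP/PP)\(S/PP)
      [3,5] PP   >
        [3,4] "under" : PP/(PP/N)
        [4,5] "the" : PP/N
  [5,7] S\NP   <B
    [5,6] "quickly" : S\NP
    [6,7] "near" : S\S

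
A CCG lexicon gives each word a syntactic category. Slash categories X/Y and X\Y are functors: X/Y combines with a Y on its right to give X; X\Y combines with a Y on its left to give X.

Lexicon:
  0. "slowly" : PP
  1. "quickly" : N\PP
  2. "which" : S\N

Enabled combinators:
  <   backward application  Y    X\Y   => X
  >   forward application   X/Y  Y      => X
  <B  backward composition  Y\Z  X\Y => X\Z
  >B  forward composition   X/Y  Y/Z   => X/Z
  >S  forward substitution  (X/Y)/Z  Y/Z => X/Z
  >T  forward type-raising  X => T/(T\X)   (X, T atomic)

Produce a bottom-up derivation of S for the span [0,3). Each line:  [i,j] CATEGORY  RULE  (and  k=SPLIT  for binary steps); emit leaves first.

[0,3] S   <
  [0,1] "slowly" : PP
  [1,3] S\PP   <B
    [1,2] "quickly" : N\PP
    [2,3] "which" : S\N

[0,1] PP  lex  "slowly"
[1,2] N\PP  lex  "quickly"
[2,3] S\N  lex  "which"
[1,3] S\PP  <B  k=2
[0,3] S  <  k=1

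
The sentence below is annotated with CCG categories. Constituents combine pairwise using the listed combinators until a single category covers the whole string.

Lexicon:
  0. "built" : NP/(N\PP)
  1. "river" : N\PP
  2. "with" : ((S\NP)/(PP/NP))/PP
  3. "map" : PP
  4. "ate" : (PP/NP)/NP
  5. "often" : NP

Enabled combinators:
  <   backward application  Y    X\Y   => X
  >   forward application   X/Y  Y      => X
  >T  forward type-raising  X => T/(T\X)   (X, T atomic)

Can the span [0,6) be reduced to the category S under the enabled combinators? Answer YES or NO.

[0,6] S   <
  [0,2] NP   >
    [0,1] "built" : NP/(N\PP)
    [1,2] "river" : N\PP
  [2,6] S\NP   >
    [2,4] (S\NP)/(PP/NP)   >
      [2,3] "with" : ((S\NP)/(PP/NP))/PP
      [3,4] "map" : PP
    [4,6] PP/NP   >
      [4,5] "ate" : (PP/NP)/NP
      [5,6] "often" : NP

YES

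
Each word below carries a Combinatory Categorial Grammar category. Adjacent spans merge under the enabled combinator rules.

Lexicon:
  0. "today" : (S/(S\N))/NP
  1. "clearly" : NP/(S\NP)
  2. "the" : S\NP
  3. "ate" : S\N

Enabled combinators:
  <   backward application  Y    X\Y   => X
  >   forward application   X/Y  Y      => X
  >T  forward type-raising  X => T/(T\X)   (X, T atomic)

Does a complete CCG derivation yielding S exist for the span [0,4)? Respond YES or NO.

YES

[0,4] S   >
  [0,3] S/(S\N)   >
    [0,1] "today" : (S/(S\N))/NP
    [1,3] NP   >
      [1,2] "clearly" : NP/(S\NP)
      [2,3] "the" : S\NP
  [3,4] "ate" : S\N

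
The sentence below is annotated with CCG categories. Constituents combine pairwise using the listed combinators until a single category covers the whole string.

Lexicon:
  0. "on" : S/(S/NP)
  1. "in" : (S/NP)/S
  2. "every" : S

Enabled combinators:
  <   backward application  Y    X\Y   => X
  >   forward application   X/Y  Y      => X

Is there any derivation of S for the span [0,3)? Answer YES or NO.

[0,3] S   >
  [0,1] "on" : S/(S/NP)
  [1,3] S/NP   >
    [1,2] "in" : (S/NP)/S
    [2,3] "every" : S

YES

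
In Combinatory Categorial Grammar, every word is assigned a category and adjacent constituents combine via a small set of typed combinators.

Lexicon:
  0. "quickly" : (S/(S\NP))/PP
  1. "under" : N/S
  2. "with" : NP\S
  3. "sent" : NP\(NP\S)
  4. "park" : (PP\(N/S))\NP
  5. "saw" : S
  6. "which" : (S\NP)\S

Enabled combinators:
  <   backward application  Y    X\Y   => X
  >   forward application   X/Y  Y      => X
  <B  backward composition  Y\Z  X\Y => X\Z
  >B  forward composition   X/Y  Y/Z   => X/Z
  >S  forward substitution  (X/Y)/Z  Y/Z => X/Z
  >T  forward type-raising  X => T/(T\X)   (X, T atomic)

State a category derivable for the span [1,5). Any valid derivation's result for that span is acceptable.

[0,7] S   >
  [0,5] S/(S\NP)   >
    [0,1] "quickly" : (S/(S\NP))/PP
    [1,5] PP   <
      [1,2] "under" : N/S
      [2,5] PP\(N/S)   <
        [2,4] NP   <
          [2,3] "with" : NP\S
          [3,4] "sent" : NP\(NP\S)
        [4,5] "park" : (PP\(N/S))\NP
  [5,7] S\NP   <
    [5,6] "saw" : S
    [6,7] "which" : (S\NP)\S

PP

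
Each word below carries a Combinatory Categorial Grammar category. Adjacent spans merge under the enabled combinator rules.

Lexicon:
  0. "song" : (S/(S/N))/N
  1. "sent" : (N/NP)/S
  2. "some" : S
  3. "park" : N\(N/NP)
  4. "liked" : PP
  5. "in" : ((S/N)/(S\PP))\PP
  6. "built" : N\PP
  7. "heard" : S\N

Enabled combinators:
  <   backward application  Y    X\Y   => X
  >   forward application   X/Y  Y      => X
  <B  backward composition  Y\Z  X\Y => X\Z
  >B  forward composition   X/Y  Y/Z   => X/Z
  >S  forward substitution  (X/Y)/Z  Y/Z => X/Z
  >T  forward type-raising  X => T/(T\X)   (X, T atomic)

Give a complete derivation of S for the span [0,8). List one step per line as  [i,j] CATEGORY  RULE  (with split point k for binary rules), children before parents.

[0,8] S   >
  [0,4] S/(S/N)   >
    [0,1] "song" : (S/(S/N))/N
    [1,4] N   <
      [1,3] N/NP   >
        [1,2] "sent" : (N/NP)/S
        [2,3] "some" : S
      [3,4] "park" : N\(N/NP)
  [4,8] S/N   >
    [4,6] (S/N)/(S\PP)   <
      [4,5] "liked" : PP
      [5,6] "in" : ((S/N)/(S\PP))\PP
    [6,8] S\PP   <B
      [6,7] "built" : N\PP
      [7,8] "heard" : S\N

[0,1] (S/(S/N))/N  lex  "song"
[1,2] (N/NP)/S  lex  "sent"
[2,3] S  lex  "some"
[1,3] N/NP  >  k=2
[3,4] N\(N/NP)  lex  "park"
[1,4] N  <  k=3
[0,4] S/(S/N)  >  k=1
[4,5] PP  lex  "liked"
[5,6] ((S/N)/(S\PP))\PP  lex  "in"
[4,6] (S/N)/(S\PP)  <  k=5
[6,7] N\PP  lex  "built"
[7,8] S\N  lex  "heard"
[6,8] S\PP  <B  k=7
[4,8] S/N  >  k=6
[0,8] S  >  k=4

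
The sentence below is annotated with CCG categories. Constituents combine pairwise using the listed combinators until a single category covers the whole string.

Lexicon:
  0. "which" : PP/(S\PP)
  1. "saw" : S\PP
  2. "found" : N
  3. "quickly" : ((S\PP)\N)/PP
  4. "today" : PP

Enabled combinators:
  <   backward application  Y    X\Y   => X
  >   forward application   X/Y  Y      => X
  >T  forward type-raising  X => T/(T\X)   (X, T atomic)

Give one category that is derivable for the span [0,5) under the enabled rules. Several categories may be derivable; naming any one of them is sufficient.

[0,5] S   <
  [0,2] PP   >
    [0,1] "which" : PP/(S\PP)
    [1,2] "saw" : S\PP
  [2,5] S\PP   <
    [2,3] "found" : N
    [3,5] (S\PP)\N   >
      [3,4] "quickly" : ((S\PP)\N)/PP
      [4,5] "today" : PP

S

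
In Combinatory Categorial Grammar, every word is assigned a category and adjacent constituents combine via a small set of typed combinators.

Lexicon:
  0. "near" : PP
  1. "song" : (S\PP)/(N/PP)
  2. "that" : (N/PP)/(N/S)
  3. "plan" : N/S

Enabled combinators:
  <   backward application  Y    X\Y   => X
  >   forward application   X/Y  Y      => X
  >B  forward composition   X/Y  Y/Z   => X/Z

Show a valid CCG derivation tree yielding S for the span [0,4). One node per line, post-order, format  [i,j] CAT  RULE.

[0,4] S   <
  [0,1] "near" : PP
  [1,4] S\PP   >
    [1,2] "song" : (S\PP)/(N/PP)
    [2,4] N/PP   >
      [2,3] "that" : (N/PP)/(N/S)
      [3,4] "plan" : N/S

[0,1] PP  lex  "near"
[1,2] (S\PP)/(N/PP)  lex  "song"
[2,3] (N/PP)/(N/S)  lex  "that"
[3,4] N/S  lex  "plan"
[2,4] N/PP  >  k=3
[1,4] S\PP  >  k=2
[0,4] S  <  k=1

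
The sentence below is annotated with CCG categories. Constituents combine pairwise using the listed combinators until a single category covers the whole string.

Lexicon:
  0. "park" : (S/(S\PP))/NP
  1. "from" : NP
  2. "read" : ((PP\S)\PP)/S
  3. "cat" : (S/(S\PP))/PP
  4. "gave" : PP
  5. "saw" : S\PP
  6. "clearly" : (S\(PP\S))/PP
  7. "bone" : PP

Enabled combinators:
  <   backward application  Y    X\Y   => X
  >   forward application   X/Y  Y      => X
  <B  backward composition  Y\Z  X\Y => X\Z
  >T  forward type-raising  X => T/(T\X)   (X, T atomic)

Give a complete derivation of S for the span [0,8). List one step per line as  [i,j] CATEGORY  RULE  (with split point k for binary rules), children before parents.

[0,8] S   >
  [0,2] S/(S\PP)   >
    [0,1] "park" : (S/(S\PP))/NP
    [1,2] "from" : NP
  [2,8] S\PP   <B
    [2,6] (PP\S)\PP   >
      [2,3] "read" : ((PP\S)\PP)/S
      [3,6] S   >
        [3,5] S/(S\PP)   >
          [3,4] "cat" : (S/(S\PP))/PP
          [4,5] "gave" : PP
        [5,6] "saw" : S\PP
    [6,8] S\(PP\S)   >
      [6,7] "clearly" : (S\(PP\S))/PP
      [7,8] "bone" : PP

[0,1] (S/(S\PP))/NP  lex  "park"
[1,2] NP  lex  "from"
[0,2] S/(S\PP)  >  k=1
[2,3] ((PP\S)\PP)/S  lex  "read"
[3,4] (S/(S\PP))/PP  lex  "cat"
[4,5] PP  lex  "gave"
[3,5] S/(S\PP)  >  k=4
[5,6] S\PP  lex  "saw"
[3,6] S  >  k=5
[2,6] (PP\S)\PP  >  k=3
[6,7] (S\(PP\S))/PP  lex  "clearly"
[7,8] PP  lex  "bone"
[6,8] S\(PP\S)  >  k=7
[2,8] S\PP  <B  k=6
[0,8] S  >  k=2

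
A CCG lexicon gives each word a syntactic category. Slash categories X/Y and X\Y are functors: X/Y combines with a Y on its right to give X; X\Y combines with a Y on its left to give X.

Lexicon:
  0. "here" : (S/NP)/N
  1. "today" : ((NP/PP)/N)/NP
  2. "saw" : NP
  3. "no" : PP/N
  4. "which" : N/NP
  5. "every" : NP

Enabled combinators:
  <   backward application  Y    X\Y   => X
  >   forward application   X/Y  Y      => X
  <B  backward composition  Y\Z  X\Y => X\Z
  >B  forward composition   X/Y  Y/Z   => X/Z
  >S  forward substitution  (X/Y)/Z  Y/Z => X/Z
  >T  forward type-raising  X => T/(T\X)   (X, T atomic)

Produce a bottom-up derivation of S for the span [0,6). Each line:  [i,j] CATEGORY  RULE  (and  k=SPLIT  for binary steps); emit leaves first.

[0,1] (S/NP)/N  lex  "here"
[1,2] ((NP/PP)/N)/NP  lex  "today"
[2,3] NP  lex  "saw"
[1,3] (NP/PP)/N  >  k=2
[3,4] PP/N  lex  "no"
[1,4] NP/N  >S  k=3
[0,4] S/N  >S  k=1
[4,5] N/NP  lex  "which"
[5,6] NP  lex  "every"
[4,6] N  >  k=5
[0,6] S  >  k=4

[0,6] S   >
  [0,4] S/N   >S
    [0,1] "here" : (S/NP)/N
    [1,4] NP/N   >S
      [1,3] (NP/PP)/N   >
        [1,2] "today" : ((NP/PP)/N)/NP
        [2,3] "saw" : NP
      [3,4] "no" : PP/N
  [4,6] N   >
    [4,5] "which" : N/NP
    [5,6] "every" : NP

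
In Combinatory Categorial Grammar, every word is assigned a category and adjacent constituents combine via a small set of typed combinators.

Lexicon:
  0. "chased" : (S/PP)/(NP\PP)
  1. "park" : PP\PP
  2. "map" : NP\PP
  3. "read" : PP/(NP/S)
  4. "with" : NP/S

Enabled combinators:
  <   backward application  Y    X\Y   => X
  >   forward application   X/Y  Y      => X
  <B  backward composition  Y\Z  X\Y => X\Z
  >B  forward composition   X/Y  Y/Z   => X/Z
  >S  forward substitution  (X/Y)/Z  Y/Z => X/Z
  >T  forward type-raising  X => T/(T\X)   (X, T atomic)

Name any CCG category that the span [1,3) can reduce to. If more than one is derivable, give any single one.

NP\PP

[0,5] S   >
  [0,3] S/PP   >
    [0,1] "chased" : (S/PP)/(NP\PP)
    [1,3] NP\PP   <B
      [1,2] "park" : PP\PP
      [2,3] "map" : NP\PP
  [3,5] PP   >
    [3,4] "read" : PP/(NP/S)
    [4,5] "with" : NP/S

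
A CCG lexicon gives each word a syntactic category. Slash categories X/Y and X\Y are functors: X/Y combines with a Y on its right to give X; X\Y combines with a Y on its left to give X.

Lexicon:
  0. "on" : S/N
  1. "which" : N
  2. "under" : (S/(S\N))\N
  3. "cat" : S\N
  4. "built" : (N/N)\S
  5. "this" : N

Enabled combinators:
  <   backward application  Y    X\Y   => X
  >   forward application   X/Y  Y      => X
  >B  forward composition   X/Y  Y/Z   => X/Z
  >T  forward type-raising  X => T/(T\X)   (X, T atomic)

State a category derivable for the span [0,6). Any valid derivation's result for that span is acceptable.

S

[0,6] S   >
  [0,5] S/N   >B
    [0,1] "on" : S/N
    [1,5] N/N   <
      [1,4] S   >
        [1,3] S/(S\N)   <
          [1,2] "which" : N
          [2,3] "under" : (S/(S\N))\N
        [3,4] "cat" : S\N
      [4,5] "built" : (N/N)\S
  [5,6] "this" : N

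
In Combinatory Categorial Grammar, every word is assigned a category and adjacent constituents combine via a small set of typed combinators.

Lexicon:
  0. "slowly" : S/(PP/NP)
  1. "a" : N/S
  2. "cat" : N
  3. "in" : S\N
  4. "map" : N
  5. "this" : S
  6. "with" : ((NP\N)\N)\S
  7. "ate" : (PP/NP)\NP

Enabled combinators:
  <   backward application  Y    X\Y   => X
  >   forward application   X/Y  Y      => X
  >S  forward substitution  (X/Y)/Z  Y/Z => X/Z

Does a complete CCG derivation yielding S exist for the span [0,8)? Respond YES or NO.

[0,8] S   >
  [0,1] "slowly" : S/(PP/NP)
  [1,8] PP/NP   <
    [1,7] NP   <
      [1,4] N   >
        [1,2] "a" : N/S
        [2,4] S   <
          [2,3] "cat" : N
          [3,4] "in" : S\N
      [4,7] NP\N   <
        [4,5] "map" : N
        [5,7] (NP\N)\N   <
          [5,6] "this" : S
          [6,7] "with" : ((NP\N)\N)\S
    [7,8] "ate" : (PP/NP)\NP

YES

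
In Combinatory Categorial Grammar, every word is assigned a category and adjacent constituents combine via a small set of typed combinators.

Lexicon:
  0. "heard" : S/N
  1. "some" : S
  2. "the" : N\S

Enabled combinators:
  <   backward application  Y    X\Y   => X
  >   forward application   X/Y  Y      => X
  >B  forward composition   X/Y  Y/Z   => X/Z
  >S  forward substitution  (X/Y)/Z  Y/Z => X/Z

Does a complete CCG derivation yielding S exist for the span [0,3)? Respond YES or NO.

[0,3] S   >
  [0,1] "heard" : S/N
  [1,3] N   <
    [1,2] "some" : S
    [2,3] "the" : N\S

YES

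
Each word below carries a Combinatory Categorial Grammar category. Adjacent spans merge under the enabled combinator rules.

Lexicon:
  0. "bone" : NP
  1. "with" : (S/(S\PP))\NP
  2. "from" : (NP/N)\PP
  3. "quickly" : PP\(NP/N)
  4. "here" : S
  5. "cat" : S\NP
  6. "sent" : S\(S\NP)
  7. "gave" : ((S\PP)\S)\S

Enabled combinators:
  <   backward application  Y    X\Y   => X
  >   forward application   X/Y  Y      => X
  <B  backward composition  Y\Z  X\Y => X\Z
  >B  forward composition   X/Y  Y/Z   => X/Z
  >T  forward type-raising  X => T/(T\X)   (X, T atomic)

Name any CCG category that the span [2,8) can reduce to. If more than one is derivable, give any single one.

S\PP

[0,8] S   >
  [0,2] S/(S\PP)   <
    [0,1] "bone" : NP
    [1,2] "with" : (S/(S\PP))\NP
  [2,8] S\PP   <B
    [2,4] PP\PP   <B
      [2,3] "from" : (NP/N)\PP
      [3,4] "quickly" : PP\(NP/N)
    [4,8] S\PP   <
      [4,5] "here" : S
      [5,8] (S\PP)\S   <
        [5,7] S   <
          [5,6] "cat" : S\NP
          [6,7] "sent" : S\(S\NP)
        [7,8] "gave" : ((S\PP)\S)\S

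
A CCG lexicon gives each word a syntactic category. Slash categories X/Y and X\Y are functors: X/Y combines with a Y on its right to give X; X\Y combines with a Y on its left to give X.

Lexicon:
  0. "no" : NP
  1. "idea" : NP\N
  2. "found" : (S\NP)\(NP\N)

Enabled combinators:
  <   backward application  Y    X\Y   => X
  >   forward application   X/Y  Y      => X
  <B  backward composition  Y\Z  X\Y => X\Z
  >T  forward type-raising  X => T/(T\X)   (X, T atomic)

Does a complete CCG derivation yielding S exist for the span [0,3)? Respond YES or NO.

[0,3] S   >
  [0,1] S/(S\NP)   >T
    [0,1] "no" : NP
  [1,3] S\NP   <
    [1,2] "idea" : NP\N
    [2,3] "found" : (S\NP)\(NP\N)

YES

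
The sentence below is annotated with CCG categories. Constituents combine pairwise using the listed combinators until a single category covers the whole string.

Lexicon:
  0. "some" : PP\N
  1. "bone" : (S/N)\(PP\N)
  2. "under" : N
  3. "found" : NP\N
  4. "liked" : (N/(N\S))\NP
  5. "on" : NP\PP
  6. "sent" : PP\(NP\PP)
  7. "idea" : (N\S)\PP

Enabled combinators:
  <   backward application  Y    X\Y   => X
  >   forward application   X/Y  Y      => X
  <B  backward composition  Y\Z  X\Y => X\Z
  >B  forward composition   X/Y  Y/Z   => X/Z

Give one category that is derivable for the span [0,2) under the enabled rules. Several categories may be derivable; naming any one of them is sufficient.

[0,8] S   >
  [0,2] S/N   <
    [0,1] "some" : PP\N
    [1,2] "bone" : (S/N)\(PP\N)
  [2,8] N   >
    [2,5] N/(N\S)   <
      [2,4] NP   <
        [2,3] "under" : N
        [3,4] "found" : NP\N
      [4,5] "liked" : (N/(N\S))\NP
    [5,8] N\S   <
      [5,7] PP   <
        [5,6] "on" : NP\PP
        [6,7] "sent" : PP\(NP\PP)
      [7,8] "idea" : (N\S)\PP

S/N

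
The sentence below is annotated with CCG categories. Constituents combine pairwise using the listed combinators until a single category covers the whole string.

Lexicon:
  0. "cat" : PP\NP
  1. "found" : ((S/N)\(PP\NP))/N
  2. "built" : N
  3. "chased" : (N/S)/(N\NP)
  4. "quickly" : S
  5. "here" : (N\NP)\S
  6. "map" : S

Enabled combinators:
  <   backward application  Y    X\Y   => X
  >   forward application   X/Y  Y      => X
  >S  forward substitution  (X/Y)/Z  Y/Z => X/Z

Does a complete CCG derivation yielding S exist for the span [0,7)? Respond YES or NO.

[0,7] S   >
  [0,3] S/N   <
    [0,1] "cat" : PP\NP
    [1,3] (S/N)\(PP\NP)   >
      [1,2] "found" : ((S/N)\(PP\NP))/N
      [2,3] "built" : N
  [3,7] N   >
    [3,6] N/S   >
      [3,4] "chased" : (N/S)/(N\NP)
      [4,6] N\NP   <
        [4,5] "quickly" : S
        [5,6] "here" : (N\NP)\S
    [6,7] "map" : S

YES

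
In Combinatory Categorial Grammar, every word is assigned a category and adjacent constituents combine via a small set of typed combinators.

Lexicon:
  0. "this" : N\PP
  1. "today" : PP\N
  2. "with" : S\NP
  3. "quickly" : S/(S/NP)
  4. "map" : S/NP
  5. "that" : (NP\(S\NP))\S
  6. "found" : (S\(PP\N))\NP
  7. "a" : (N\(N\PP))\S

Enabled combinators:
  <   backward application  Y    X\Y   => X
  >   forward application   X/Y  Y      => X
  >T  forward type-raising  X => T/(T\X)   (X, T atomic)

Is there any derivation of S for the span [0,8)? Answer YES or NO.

NO

N\PP PP\N S\NP S/(S/NP) S/NP (NP\(S\NP))\S (S\(PP\N))\NP (N\(N\PP))\S
CKY chart[0,8] = {N, N/(N\N), NP/(NP\N), PP/(PP\N), S/(S\N)}; S ∉ chart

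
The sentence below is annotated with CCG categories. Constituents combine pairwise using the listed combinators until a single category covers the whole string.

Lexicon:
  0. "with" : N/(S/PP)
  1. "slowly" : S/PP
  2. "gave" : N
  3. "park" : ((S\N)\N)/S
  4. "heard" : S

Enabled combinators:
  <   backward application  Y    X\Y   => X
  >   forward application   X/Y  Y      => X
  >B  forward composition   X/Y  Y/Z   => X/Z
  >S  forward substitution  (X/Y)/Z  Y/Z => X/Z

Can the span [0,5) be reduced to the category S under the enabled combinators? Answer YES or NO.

[0,5] S   <
  [0,2] N   >
    [0,1] "with" : N/(S/PP)
    [1,2] "slowly" : S/PP
  [2,5] S\N   <
    [2,3] "gave" : N
    [3,5] (S\N)\N   >
      [3,4] "park" : ((S\N)\N)/S
      [4,5] "heard" : S

YES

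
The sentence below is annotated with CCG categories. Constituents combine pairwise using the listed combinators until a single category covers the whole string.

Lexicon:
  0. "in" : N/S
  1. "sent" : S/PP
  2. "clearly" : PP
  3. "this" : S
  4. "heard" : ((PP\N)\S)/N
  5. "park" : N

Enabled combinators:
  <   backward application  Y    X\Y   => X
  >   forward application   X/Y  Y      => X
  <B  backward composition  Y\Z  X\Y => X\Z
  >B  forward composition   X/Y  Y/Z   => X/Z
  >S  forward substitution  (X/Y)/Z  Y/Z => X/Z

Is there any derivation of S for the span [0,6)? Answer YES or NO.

NO

N/S S/PP PP S ((PP\N)\S)/N N
CKY chart[0,6] = {PP}; S ∉ chart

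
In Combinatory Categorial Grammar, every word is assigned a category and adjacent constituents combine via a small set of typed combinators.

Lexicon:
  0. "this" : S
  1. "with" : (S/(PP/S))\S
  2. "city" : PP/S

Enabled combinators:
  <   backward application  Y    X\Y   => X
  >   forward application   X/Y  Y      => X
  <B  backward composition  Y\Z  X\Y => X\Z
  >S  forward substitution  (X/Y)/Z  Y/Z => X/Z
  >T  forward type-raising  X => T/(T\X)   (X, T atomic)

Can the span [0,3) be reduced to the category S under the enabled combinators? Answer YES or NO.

[0,3] S   >
  [0,2] S/(PP/S)   <
    [0,1] "this" : S
    [1,2] "with" : (S/(PP/S))\S
  [2,3] "city" : PP/S

YES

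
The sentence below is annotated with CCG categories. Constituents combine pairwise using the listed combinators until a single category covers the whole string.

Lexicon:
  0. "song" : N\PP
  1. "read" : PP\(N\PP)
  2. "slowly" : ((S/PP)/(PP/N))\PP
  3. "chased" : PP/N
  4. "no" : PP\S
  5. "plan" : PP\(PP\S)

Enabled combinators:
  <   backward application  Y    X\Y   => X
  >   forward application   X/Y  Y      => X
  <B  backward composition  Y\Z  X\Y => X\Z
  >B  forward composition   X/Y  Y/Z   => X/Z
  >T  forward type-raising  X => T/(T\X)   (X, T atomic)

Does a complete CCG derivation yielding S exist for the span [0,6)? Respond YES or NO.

[0,6] S   >
  [0,4] S/PP   >
    [0,3] (S/PP)/(PP/N)   <
      [0,2] PP   <
        [0,1] "song" : N\PP
        [1,2] "read" : PP\(N\PP)
      [2,3] "slowly" : ((S/PP)/(PP/N))\PP
    [3,4] "chased" : PP/N
  [4,6] PP   <
    [4,5] "no" : PP\S
    [5,6] "plan" : PP\(PP\S)

YES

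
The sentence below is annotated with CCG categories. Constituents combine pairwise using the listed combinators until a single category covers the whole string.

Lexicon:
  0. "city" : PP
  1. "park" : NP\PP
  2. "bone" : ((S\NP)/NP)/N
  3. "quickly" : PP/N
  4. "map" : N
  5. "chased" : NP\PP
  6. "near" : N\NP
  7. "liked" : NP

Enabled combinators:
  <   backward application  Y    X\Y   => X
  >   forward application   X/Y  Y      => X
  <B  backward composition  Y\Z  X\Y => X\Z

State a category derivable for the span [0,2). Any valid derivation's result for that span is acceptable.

[0,8] S   <
  [0,2] NP   <
    [0,1] "city" : PP
    [1,2] "park" : NP\PP
  [2,8] S\NP   >
    [2,7] (S\NP)/NP   >
      [2,3] "bone" : ((S\NP)/NP)/N
      [3,7] N   <
        [3,6] NP   <
          [3,5] PP   >
            [3,4] "quickly" : PP/N
            [4,5] "map" : N
          [5,6] "chased" : NP\PP
        [6,7] "near" : N\NP
    [7,8] "liked" : NP

NP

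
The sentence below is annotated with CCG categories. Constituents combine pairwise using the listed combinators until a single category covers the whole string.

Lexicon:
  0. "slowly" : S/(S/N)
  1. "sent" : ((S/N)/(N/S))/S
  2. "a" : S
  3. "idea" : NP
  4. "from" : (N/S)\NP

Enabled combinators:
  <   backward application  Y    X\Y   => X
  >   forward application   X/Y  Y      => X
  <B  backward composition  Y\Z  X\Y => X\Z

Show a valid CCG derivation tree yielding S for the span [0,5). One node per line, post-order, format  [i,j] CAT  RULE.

[0,5] S   >
  [0,1] "slowly" : S/(S/N)
  [1,5] S/N   >
    [1,3] (S/N)/(N/S)   >
      [1,2] "sent" : ((S/N)/(N/S))/S
      [2,3] "a" : S
    [3,5] N/S   <
      [3,4] "idea" : NP
      [4,5] "from" : (N/S)\NP

[0,1] S/(S/N)  lex  "slowly"
[1,2] ((S/N)/(N/S))/S  lex  "sent"
[2,3] S  lex  "a"
[1,3] (S/N)/(N/S)  >  k=2
[3,4] NP  lex  "idea"
[4,5] (N/S)\NP  lex  "from"
[3,5] N/S  <  k=4
[1,5] S/N  >  k=3
[0,5] S  >  k=1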